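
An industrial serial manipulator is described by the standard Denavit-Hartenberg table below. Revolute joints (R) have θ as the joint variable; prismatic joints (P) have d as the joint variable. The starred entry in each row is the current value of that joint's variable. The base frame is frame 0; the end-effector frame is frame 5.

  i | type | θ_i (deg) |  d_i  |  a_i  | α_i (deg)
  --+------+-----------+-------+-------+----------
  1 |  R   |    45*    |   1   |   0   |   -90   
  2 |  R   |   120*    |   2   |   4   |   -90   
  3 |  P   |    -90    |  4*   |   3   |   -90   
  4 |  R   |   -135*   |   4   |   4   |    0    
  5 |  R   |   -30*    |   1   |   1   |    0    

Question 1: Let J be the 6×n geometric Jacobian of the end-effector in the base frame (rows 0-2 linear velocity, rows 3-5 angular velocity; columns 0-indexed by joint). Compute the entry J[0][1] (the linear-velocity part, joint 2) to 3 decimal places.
-3.006

axis z_1 = (-0.7071,0.7071,0.0000); lever o_n−o_1 = (-8.3745,-6.6695,-4.2506)
cross product → J_v[:, 1] = (-3.0056,-3.0056,10.6377)
J_ω[:, 1] = z_1
entry J[0][1] = -3.0056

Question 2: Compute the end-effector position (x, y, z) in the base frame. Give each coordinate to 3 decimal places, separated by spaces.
-8.375 -6.669 -3.251

after link 1: o_1 = (0.0000, 0.0000, 1.0000)
after link 2: o_2 = (-2.8284, 0.0000, -2.4641)
after link 3: o_3 = (-7.3992, -0.3282, -0.4641)
after link 4: o_4 = (-8.5455, -5.4744, -2.5140)
after link 5: o_5 = (-8.3745, -6.6695, -3.2506)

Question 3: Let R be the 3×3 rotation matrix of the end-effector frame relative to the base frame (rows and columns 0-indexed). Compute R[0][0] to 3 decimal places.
0.525

End-effector x-axis (col 0 of R) = (0.5245,-0.8415,0.1294)
R[0][0] = 0.5245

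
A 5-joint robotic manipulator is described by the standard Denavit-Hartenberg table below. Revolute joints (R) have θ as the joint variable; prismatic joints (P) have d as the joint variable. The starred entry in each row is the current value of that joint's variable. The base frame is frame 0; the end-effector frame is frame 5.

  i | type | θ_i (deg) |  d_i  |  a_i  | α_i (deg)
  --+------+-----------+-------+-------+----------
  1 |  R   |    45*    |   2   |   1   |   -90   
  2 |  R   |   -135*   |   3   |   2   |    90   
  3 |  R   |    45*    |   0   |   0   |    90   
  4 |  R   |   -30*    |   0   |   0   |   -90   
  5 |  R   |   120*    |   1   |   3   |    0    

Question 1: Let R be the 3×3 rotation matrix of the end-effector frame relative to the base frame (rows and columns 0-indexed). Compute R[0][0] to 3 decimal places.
End-effector x-axis (col 0 of R) = (0.1178,0.5508,-0.8263)
R[0][0] = 0.1178

0.118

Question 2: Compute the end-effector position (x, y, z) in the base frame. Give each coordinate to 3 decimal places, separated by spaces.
-2.921 3.121 0.573

after link 1: o_1 = (0.7071, 0.7071, 2.0000)
after link 2: o_2 = (-2.4142, 1.8284, 3.4142)
after link 3: o_3 = (-2.4142, 1.8284, 3.4142)
after link 4: o_4 = (-2.4142, 1.8284, 3.4142)
after link 5: o_5 = (-2.9207, 3.1210, 0.5730)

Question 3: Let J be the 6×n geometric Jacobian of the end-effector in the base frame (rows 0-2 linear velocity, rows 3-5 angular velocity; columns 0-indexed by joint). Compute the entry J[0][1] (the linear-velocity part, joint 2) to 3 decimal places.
axis z_1 = (-0.7071,0.7071,0.0000); lever o_n−o_1 = (-3.6278,2.4139,-1.4270)
cross product → J_v[:, 1] = (-1.0091,-1.0091,0.8584)
J_ω[:, 1] = z_1
entry J[0][1] = -1.0091

-1.009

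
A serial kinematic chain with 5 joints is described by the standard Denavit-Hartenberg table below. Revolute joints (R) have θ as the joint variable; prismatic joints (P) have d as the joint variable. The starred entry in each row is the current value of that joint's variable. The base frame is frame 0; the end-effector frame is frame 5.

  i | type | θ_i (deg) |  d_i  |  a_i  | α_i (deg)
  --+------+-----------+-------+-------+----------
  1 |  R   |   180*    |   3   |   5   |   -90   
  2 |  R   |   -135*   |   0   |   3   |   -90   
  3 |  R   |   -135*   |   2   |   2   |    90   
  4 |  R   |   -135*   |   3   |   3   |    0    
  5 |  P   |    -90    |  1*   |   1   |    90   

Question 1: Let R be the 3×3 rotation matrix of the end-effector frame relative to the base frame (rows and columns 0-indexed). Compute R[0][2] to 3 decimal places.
End-effector z-axis (col 2 of R) = (-0.8536,-0.5000,0.1464)
R[0][2] = -0.8536

-0.854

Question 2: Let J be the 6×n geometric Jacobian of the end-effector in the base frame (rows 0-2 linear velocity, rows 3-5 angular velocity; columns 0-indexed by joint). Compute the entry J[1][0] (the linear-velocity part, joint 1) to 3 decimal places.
-4.879

axis z_0 = ẑ; lever o_n−o_0 = (-4.8787,3.4142,3.9497)
cross product → J_v[:, 0] = (-3.4142,-4.8787,0.0000)
J_ω[:, 0] = z_0
entry J[1][0] = -4.8787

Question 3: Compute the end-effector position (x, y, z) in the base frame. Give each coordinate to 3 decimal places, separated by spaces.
after link 1: o_1 = (-5.0000, 0.0000, 3.0000)
after link 2: o_2 = (-2.8787, 0.0000, 5.1213)
after link 3: o_3 = (-5.2929, -1.4142, 5.5355)
after link 4: o_4 = (-4.2322, 2.2071, 3.5962)
after link 5: o_5 = (-4.8787, 3.4142, 3.9497)

-4.879 3.414 3.950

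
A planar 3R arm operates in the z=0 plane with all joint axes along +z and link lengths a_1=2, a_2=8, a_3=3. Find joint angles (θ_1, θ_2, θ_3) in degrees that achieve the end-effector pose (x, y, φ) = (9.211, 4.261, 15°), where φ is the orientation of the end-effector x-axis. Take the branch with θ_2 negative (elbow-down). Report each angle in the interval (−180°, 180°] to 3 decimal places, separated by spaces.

135.001 -120.002 0.001

wrist centre = target − a_3·(cos φ, sin φ) = (6.3132, 3.4845)
cos θ_2 = (51.9988−2²−8²)/(2·2·8) = -0.5000; θ_2 = -120.0024° (elbow-down)
β = atan2(3.4845,6.3132) = 28.8962°; ψ = atan2(-6.9280,-2.0003) = -106.1047°
θ_1 = β − ψ = 135.0010°
θ_3 = φ − θ_1 − θ_2 = 0.0015° (wrapped to (-180°,180°])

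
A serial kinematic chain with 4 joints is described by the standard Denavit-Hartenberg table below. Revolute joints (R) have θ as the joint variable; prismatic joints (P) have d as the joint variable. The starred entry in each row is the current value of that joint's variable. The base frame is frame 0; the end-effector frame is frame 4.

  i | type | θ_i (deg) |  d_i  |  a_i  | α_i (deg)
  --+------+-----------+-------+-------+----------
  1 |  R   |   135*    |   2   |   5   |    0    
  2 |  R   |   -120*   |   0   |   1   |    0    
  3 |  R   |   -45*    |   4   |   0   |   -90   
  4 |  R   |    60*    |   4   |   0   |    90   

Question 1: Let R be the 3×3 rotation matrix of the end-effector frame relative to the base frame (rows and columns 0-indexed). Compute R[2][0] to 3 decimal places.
-0.866

End-effector x-axis (col 0 of R) = (0.4330,-0.2500,-0.8660)
R[2][0] = -0.8660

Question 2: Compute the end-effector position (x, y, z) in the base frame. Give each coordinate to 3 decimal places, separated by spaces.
-0.570 7.258 6.000

after link 1: o_1 = (-3.5355, 3.5355, 2.0000)
after link 2: o_2 = (-2.5696, 3.7944, 2.0000)
after link 3: o_3 = (-2.5696, 3.7944, 6.0000)
after link 4: o_4 = (-0.5696, 7.2585, 6.0000)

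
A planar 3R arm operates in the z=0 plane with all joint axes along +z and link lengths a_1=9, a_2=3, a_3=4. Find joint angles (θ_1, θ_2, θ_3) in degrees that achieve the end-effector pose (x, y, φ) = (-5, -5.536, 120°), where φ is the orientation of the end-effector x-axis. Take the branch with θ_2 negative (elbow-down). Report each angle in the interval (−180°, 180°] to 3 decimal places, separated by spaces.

-90.000 -89.998 -60.002

wrist centre = target − a_3·(cos φ, sin φ) = (-3.0000, -9.0001)
cos θ_2 = (90.0018−9²−3²)/(2·9·3) = 0.0000; θ_2 = -89.9981° (elbow-down)
β = atan2(-9.0001,-3.0000) = -108.4348°; ψ = atan2(-3.0000,9.0001) = -18.4348°
θ_1 = β − ψ = -90.0000°
θ_3 = φ − θ_1 − θ_2 = -60.0019° (wrapped to (-180°,180°])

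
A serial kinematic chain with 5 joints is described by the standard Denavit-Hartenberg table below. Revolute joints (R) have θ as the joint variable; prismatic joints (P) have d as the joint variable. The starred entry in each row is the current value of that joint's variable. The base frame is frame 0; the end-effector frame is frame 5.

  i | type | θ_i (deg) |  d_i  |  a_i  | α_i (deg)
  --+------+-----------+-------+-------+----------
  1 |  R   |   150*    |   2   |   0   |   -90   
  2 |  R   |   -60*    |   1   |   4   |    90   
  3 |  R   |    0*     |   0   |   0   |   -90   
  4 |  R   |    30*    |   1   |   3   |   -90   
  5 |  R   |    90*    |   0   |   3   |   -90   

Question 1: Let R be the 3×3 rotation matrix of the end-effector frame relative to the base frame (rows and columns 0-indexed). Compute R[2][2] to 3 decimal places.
-0.500

End-effector z-axis (col 2 of R) = (0.7500,-0.4330,-0.5000)
R[2][2] = -0.5000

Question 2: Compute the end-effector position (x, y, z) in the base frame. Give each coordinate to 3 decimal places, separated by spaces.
-3.482 3.165 6.964

after link 1: o_1 = (0.0000, 0.0000, 2.0000)
after link 2: o_2 = (-2.2321, 0.1340, 5.4641)
after link 3: o_3 = (-2.2321, 0.1340, 5.4641)
after link 4: o_4 = (-4.9821, 0.5670, 6.9641)
after link 5: o_5 = (-3.4821, 3.1651, 6.9641)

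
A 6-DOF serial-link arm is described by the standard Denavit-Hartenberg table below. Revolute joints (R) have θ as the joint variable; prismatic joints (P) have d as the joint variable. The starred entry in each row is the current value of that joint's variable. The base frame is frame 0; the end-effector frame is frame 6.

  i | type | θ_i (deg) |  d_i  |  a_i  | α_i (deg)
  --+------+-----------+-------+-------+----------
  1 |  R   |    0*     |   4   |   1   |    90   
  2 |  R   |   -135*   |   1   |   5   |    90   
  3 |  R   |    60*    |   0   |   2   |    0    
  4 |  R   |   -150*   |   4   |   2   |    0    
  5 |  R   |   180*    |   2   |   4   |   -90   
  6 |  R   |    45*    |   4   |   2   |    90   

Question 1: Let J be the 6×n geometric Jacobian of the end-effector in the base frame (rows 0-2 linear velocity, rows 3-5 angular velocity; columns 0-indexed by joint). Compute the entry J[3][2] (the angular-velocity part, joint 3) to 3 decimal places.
axis z_2 = (-0.7071,-0.0000,0.7071); lever o_n−o_2 = (-1.1213,-5.1463,5.3640)
cross product → J_v[:, 2] = (3.6390,3.0000,3.6390)
J_ω[:, 2] = z_2
entry J[3][2] = -0.7071

-0.707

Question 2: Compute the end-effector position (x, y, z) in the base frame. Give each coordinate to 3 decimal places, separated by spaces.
-3.657 -6.146 5.828

after link 1: o_1 = (1.0000, 0.0000, 4.0000)
after link 2: o_2 = (-2.5355, -1.0000, 0.4645)
after link 3: o_3 = (-3.2426, -2.7321, -0.2426)
after link 4: o_4 = (-6.0711, -0.7321, 2.5858)
after link 5: o_5 = (-7.4853, -4.7321, 4.0000)
after link 6: o_6 = (-3.6569, -6.1463, 5.8284)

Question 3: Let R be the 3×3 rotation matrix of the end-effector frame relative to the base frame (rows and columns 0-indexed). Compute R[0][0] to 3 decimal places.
End-effector x-axis (col 0 of R) = (0.5000,-0.7071,-0.5000)
R[0][0] = 0.5000

0.500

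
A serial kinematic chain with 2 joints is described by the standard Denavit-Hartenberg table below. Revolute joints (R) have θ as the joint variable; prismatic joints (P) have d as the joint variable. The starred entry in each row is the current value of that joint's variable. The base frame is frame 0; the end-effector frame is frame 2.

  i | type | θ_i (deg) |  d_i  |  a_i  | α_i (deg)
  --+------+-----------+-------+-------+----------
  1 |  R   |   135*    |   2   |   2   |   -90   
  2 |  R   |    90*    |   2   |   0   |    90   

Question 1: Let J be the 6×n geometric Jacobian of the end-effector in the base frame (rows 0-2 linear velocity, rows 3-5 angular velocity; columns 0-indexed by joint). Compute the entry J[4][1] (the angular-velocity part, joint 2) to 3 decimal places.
axis z_1 = (-0.7071,-0.7071,0.0000); lever o_n−o_1 = (-1.4142,-1.4142,0.0000)
cross product → J_v[:, 1] = (0.0000,-0.0000,0.0000)
J_ω[:, 1] = z_1
entry J[4][1] = -0.7071

-0.707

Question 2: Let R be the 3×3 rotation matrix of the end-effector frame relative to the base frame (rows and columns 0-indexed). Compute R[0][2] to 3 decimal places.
End-effector z-axis (col 2 of R) = (-0.7071,0.7071,0.0000)
R[0][2] = -0.7071

-0.707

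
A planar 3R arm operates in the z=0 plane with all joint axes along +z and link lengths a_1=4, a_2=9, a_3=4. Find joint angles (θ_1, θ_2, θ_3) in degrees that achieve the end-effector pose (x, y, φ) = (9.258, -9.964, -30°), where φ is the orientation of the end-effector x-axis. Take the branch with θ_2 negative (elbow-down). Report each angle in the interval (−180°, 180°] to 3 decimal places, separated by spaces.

wrist centre = target − a_3·(cos φ, sin φ) = (5.7939, -7.9640)
cos θ_2 = (96.9946−4²−9²)/(2·4·9) = -0.0001; θ_2 = -90.0043° (elbow-down)
β = atan2(-7.9640,5.7939) = -53.9637°; ψ = atan2(-9.0000,3.9993) = -66.0411°
θ_1 = β − ψ = 12.0774°
θ_3 = φ − θ_1 − θ_2 = 47.9269° (wrapped to (-180°,180°])

12.077 -90.004 47.927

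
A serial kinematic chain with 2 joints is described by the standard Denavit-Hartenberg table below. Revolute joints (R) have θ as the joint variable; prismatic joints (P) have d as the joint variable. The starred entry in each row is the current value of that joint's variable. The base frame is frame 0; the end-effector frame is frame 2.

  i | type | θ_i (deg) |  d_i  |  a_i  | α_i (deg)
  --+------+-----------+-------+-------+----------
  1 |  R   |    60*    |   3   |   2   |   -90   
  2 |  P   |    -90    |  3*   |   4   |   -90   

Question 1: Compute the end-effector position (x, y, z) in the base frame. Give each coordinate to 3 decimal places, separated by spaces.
-1.598 3.232 7.000

after link 1: o_1 = (1.0000, 1.7321, 3.0000)
after link 2: o_2 = (-1.5981, 3.2321, 7.0000)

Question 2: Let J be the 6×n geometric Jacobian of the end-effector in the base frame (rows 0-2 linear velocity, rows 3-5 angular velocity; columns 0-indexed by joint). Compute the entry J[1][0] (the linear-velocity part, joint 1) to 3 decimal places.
axis z_0 = ẑ; lever o_n−o_0 = (-1.5981,3.2321,7.0000)
cross product → J_v[:, 0] = (-3.2321,-1.5981,0.0000)
J_ω[:, 0] = z_0
entry J[1][0] = -1.5981

-1.598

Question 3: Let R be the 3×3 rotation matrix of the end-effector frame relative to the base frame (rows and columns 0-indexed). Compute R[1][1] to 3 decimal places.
-0.500

End-effector y-axis (col 1 of R) = (0.8660,-0.5000,-0.0000)
R[1][1] = -0.5000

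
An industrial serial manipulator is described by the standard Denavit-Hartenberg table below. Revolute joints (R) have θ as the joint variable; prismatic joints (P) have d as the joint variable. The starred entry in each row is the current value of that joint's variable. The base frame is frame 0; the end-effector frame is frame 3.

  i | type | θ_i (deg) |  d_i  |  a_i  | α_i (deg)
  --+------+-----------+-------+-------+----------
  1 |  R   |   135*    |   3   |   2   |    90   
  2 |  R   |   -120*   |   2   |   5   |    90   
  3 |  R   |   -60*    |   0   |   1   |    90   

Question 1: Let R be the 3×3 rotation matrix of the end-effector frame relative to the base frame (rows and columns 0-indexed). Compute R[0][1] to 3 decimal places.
End-effector y-axis (col 1 of R) = (0.6124,-0.6124,0.5000)
R[0][1] = 0.6124

0.612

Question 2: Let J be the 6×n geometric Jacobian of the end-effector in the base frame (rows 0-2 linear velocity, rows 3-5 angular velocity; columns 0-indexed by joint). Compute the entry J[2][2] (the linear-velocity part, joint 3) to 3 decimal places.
axis z_2 = (0.6124,-0.6124,0.5000); lever o_n−o_2 = (-0.4356,-0.7891,-0.4330)
cross product → J_v[:, 2] = (0.6597,0.0474,-0.7500)
J_ω[:, 2] = z_2
entry J[2][2] = -0.7500

-0.750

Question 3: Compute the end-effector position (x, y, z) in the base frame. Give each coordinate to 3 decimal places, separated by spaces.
after link 1: o_1 = (-1.4142, 1.4142, 3.0000)
after link 2: o_2 = (1.7678, 1.0607, -1.3301)
after link 3: o_3 = (1.3322, 0.2715, -1.7631)

1.332 0.272 -1.763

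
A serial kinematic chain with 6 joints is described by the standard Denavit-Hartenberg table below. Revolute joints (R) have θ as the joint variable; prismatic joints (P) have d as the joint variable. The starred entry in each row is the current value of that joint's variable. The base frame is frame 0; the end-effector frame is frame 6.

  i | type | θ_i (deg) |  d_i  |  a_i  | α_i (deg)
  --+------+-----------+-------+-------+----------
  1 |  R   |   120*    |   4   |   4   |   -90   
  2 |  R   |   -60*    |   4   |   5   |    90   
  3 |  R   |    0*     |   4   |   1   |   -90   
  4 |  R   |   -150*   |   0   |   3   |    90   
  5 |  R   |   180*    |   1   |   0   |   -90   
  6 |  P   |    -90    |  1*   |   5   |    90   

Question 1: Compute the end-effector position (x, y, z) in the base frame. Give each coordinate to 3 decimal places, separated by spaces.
after link 1: o_1 = (-2.0000, 3.4641, 4.0000)
after link 2: o_2 = (-6.7141, 3.6292, 8.3301)
after link 3: o_3 = (-5.2321, 1.0622, 11.1962)
after link 4: o_4 = (-3.9330, -1.1878, 9.6962)
after link 5: o_5 = (-4.1830, -0.7548, 8.8301)
after link 6: o_6 = (-4.5670, 1.9103, 4.5000)

-4.567 1.910 4.500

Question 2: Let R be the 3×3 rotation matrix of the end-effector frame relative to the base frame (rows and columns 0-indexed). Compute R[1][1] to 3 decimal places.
End-effector y-axis (col 1 of R) = (0.8660,0.5000,-0.0000)
R[1][1] = 0.5000

0.500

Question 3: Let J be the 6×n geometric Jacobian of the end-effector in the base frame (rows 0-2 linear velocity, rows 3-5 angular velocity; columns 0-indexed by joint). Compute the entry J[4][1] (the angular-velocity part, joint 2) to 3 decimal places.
axis z_1 = (-0.8660,-0.5000,0.0000); lever o_n−o_1 = (-2.5670,-1.5538,0.5000)
cross product → J_v[:, 1] = (-0.2500,0.4330,0.0622)
J_ω[:, 1] = z_1
entry J[4][1] = -0.5000

-0.500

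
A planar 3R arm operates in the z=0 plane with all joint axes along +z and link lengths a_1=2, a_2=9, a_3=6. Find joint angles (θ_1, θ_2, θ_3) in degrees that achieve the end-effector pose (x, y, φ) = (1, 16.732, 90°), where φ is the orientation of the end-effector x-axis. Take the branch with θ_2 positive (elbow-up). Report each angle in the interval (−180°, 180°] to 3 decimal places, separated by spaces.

59.997 30.003 -0.001

wrist centre = target − a_3·(cos φ, sin φ) = (1.0000, 10.7320)
cos θ_2 = (116.1758−2²−9²)/(2·2·9) = 0.8660; θ_2 = 30.0035° (elbow-up)
β = atan2(10.7320,1.0000) = 84.6766°; ψ = atan2(4.5005,9.7940) = 24.6795°
θ_1 = β − ψ = 59.9971°
θ_3 = φ − θ_1 − θ_2 = -0.0006° (wrapped to (-180°,180°])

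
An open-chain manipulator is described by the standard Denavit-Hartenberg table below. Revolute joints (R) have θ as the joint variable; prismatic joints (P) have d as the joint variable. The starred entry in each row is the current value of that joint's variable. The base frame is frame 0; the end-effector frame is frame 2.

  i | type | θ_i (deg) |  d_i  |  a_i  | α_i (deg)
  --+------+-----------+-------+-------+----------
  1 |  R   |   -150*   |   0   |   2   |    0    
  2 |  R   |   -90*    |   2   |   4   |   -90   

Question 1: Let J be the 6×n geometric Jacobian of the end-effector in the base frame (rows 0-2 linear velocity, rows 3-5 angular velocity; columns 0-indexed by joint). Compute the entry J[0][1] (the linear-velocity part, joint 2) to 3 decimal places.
-3.464

axis z_1 = (0.0000,0.0000,1.0000); lever o_n−o_1 = (-2.0000,3.4641,2.0000)
cross product → J_v[:, 1] = (-3.4641,-2.0000,0.0000)
J_ω[:, 1] = z_1
entry J[0][1] = -3.4641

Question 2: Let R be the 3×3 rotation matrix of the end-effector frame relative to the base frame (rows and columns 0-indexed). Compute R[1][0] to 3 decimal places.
0.866

End-effector x-axis (col 0 of R) = (-0.5000,0.8660,0.0000)
R[1][0] = 0.8660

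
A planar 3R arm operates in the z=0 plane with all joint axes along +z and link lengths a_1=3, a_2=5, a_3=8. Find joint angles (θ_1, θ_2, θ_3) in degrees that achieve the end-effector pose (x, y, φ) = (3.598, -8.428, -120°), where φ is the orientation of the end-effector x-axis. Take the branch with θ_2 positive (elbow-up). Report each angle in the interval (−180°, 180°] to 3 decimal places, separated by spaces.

-30.003 30.007 -120.004

wrist centre = target − a_3·(cos φ, sin φ) = (7.5980, -1.4998)
cos θ_2 = (59.9790−3²−5²)/(2·3·5) = 0.8660; θ_2 = 30.0068° (elbow-up)
β = atan2(-1.4998,7.5980) = -11.1663°; ψ = atan2(2.5005,7.3298) = 18.8366°
θ_1 = β − ψ = -30.0029°
θ_3 = φ − θ_1 − θ_2 = -120.0038° (wrapped to (-180°,180°])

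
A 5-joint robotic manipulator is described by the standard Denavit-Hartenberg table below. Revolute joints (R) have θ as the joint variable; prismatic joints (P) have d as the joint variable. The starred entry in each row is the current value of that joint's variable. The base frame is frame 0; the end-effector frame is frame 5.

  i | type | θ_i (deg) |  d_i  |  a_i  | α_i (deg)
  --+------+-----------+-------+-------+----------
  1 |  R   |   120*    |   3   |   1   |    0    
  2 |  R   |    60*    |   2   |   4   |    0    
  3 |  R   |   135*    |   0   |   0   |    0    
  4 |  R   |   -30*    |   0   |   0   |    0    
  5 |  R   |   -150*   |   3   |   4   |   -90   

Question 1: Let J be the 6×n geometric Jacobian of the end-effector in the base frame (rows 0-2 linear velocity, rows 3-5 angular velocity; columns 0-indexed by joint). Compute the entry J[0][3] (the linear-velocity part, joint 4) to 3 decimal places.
-2.828

axis z_3 = (0.0000,0.0000,1.0000); lever o_n−o_3 = (-2.8284,2.8284,3.0000)
cross product → J_v[:, 3] = (-2.8284,-2.8284,0.0000)
J_ω[:, 3] = z_3
entry J[0][3] = -2.8284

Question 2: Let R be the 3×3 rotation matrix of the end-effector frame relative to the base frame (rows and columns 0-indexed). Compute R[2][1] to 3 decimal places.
-1.000

End-effector y-axis (col 1 of R) = (-0.0000,-0.0000,-1.0000)
R[2][1] = -1.0000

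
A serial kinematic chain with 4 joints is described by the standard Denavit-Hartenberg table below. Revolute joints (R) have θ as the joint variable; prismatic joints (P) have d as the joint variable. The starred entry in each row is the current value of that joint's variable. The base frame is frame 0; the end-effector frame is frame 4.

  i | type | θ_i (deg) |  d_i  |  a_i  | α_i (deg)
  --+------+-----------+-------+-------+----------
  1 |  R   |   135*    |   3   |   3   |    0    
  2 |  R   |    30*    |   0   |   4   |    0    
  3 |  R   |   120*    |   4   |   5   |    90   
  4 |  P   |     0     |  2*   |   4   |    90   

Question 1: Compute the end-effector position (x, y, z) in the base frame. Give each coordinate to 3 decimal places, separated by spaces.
-5.588 -6.054 7.000

after link 1: o_1 = (-2.1213, 2.1213, 3.0000)
after link 2: o_2 = (-5.9850, 3.1566, 3.0000)
after link 3: o_3 = (-4.6909, -1.6730, 7.0000)
after link 4: o_4 = (-5.5875, -6.0544, 7.0000)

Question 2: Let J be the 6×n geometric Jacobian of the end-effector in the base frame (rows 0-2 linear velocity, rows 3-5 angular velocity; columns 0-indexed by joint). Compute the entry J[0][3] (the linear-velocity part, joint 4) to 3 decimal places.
prismatic axis z_3 = (-0.9659,-0.2588,0.0000)
J_v[:, 3] = z_3; J_ω[:, 3] = (0,0,0)
entry J[0][3] = -0.9659

-0.966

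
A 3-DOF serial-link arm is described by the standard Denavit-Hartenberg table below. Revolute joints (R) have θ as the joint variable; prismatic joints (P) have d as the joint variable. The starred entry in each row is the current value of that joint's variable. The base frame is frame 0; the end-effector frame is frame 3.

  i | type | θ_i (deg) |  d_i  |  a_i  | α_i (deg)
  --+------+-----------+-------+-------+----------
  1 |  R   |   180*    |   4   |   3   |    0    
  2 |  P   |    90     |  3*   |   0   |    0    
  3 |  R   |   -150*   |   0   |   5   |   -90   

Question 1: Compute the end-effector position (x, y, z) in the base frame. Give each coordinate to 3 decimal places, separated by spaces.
-5.500 4.330 7.000

after link 1: o_1 = (-3.0000, 0.0000, 4.0000)
after link 2: o_2 = (-3.0000, 0.0000, 7.0000)
after link 3: o_3 = (-5.5000, 4.3301, 7.0000)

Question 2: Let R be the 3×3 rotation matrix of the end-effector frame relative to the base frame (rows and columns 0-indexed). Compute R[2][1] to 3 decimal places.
End-effector y-axis (col 1 of R) = (-0.0000,-0.0000,-1.0000)
R[2][1] = -1.0000

-1.000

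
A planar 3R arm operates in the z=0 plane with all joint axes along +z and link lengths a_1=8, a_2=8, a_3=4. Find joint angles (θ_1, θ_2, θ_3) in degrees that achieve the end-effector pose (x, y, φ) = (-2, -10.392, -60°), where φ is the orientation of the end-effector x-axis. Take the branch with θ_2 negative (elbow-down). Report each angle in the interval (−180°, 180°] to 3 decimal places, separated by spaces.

wrist centre = target − a_3·(cos φ, sin φ) = (-4.0000, -6.9279)
cos θ_2 = (63.9958−8²−8²)/(2·8·8) = -0.5000; θ_2 = -120.0022° (elbow-down)
β = atan2(-6.9279,-4.0000) = -120.0011°; ψ = atan2(-6.9281,3.9997) = -60.0011°
θ_1 = β − ψ = -60.0000°
θ_3 = φ − θ_1 − θ_2 = 120.0022° (wrapped to (-180°,180°])

-60.000 -120.002 120.002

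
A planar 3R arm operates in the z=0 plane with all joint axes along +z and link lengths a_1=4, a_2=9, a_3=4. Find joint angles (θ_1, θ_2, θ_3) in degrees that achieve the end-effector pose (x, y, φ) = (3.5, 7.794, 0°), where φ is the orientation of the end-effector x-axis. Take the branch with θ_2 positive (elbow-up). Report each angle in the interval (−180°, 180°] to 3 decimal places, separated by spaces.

-0.003 120.003 -120.000

wrist centre = target − a_3·(cos φ, sin φ) = (-0.5000, 7.7940)
cos θ_2 = (60.9964−4²−9²)/(2·4·9) = -0.5000; θ_2 = 120.0033° (elbow-up)
β = atan2(7.7940,-0.5000) = 93.6706°; ψ = atan2(7.7940,-0.5004) = 93.6739°
θ_1 = β − ψ = -0.0033°
θ_3 = φ − θ_1 − θ_2 = -120.0000° (wrapped to (-180°,180°])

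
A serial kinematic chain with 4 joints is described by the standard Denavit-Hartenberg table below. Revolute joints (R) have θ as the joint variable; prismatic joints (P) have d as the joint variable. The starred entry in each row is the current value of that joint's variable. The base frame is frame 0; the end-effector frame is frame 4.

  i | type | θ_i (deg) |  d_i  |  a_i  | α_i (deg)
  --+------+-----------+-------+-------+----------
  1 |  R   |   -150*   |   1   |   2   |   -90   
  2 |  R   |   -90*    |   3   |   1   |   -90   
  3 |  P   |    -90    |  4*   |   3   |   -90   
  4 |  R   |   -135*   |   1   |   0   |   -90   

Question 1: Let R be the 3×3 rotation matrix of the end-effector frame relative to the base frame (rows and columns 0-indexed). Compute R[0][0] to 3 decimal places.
End-effector x-axis (col 0 of R) = (-0.9659,0.2588,-0.0000)
R[0][0] = -0.9659

-0.966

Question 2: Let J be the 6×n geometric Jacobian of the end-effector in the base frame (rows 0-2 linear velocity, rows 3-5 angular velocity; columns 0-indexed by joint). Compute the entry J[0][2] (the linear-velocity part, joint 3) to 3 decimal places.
-0.866

prismatic axis z_2 = (-0.8660,-0.5000,-0.0000)
J_v[:, 2] = z_2; J_ω[:, 2] = (0,0,0)
entry J[0][2] = -0.8660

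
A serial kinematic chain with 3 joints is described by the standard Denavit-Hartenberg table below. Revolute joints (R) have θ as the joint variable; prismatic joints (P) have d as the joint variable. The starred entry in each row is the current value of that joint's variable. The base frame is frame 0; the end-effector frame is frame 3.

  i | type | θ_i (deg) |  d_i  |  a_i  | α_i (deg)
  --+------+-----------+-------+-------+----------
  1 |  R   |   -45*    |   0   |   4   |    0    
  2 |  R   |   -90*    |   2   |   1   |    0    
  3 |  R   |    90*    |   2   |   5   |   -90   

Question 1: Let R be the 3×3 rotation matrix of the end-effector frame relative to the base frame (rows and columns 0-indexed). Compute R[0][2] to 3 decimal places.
0.707

End-effector z-axis (col 2 of R) = (0.7071,0.7071,0.0000)
R[0][2] = 0.7071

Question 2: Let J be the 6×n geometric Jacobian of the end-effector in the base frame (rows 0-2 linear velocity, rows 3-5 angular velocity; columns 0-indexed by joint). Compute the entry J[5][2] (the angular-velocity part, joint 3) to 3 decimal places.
axis z_2 = (0.0000,0.0000,1.0000); lever o_n−o_2 = (3.5355,-3.5355,2.0000)
cross product → J_v[:, 2] = (3.5355,3.5355,-0.0000)
J_ω[:, 2] = z_2
entry J[5][2] = 1.0000

1.000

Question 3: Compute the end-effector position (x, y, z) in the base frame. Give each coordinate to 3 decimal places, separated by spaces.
5.657 -7.071 4.000

after link 1: o_1 = (2.8284, -2.8284, 0.0000)
after link 2: o_2 = (2.1213, -3.5355, 2.0000)
after link 3: o_3 = (5.6569, -7.0711, 4.0000)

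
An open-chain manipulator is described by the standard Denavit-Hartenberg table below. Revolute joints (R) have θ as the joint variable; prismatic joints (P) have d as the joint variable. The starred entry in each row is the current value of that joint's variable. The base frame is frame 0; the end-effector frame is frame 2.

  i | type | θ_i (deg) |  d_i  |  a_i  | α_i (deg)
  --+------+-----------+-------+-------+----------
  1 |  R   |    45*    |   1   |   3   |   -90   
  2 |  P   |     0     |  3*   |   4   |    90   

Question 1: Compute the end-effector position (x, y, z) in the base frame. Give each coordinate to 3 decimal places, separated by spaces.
after link 1: o_1 = (2.1213, 2.1213, 1.0000)
after link 2: o_2 = (2.8284, 7.0711, 1.0000)

2.828 7.071 1.000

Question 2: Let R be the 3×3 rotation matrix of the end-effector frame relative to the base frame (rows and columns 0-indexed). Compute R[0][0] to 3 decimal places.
0.707

End-effector x-axis (col 0 of R) = (0.7071,0.7071,0.0000)
R[0][0] = 0.7071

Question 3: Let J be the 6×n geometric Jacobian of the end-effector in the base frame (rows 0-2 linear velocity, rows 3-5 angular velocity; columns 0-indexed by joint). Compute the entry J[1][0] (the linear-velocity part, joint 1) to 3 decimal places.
2.828

axis z_0 = ẑ; lever o_n−o_0 = (2.8284,7.0711,1.0000)
cross product → J_v[:, 0] = (-7.0711,2.8284,0.0000)
J_ω[:, 0] = z_0
entry J[1][0] = 2.8284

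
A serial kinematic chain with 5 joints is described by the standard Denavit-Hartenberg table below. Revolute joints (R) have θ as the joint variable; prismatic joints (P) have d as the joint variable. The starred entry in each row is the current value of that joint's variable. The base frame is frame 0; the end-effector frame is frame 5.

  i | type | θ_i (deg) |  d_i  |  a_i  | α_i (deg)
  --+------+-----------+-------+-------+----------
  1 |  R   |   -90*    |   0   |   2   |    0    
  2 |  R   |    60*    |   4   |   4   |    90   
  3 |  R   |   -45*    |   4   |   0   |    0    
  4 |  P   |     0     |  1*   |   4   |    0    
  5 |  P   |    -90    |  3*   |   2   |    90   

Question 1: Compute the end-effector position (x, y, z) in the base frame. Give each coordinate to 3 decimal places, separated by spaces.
after link 1: o_1 = (0.0000, -2.0000, 0.0000)
after link 2: o_2 = (3.4641, -4.0000, 4.0000)
after link 3: o_3 = (1.4641, -7.4641, 4.0000)
after link 4: o_4 = (3.4136, -9.7443, 1.1716)
after link 5: o_5 = (0.6888, -11.6353, -0.2426)

0.689 -11.635 -0.243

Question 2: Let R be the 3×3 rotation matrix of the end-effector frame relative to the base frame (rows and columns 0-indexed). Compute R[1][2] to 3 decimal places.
0.354

End-effector z-axis (col 2 of R) = (-0.6124,0.3536,0.7071)
R[1][2] = 0.3536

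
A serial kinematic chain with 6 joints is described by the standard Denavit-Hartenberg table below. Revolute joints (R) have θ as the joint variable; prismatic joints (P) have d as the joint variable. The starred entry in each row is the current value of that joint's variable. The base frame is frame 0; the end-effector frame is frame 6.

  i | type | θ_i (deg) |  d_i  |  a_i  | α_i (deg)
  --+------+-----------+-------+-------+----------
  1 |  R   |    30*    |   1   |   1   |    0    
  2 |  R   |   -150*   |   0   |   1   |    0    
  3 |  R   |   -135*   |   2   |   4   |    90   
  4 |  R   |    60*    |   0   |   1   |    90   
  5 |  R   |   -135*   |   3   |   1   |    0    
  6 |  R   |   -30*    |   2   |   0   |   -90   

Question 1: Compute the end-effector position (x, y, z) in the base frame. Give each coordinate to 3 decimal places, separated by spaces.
after link 1: o_1 = (0.8660, 0.5000, 1.0000)
after link 2: o_2 = (0.3660, -0.3660, 1.0000)
after link 3: o_3 = (-0.6693, 3.4977, 3.0000)
after link 4: o_4 = (-0.7987, 3.9806, 3.8660)
after link 5: o_5 = (-2.0626, 5.9657, 1.7537)
after link 6: o_6 = (-2.5109, 7.6387, 0.7537)

-2.511 7.639 0.754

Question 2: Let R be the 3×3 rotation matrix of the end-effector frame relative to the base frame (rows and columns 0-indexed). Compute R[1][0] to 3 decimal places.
-0.533

End-effector x-axis (col 0 of R) = (-0.1250,-0.5335,-0.8365)
R[1][0] = -0.5335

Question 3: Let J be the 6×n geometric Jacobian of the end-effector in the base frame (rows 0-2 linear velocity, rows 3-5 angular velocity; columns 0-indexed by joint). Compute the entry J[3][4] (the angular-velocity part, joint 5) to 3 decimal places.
axis z_4 = (-0.2241,0.8365,-0.5000); lever o_n−o_4 = (-1.7122,3.6581,-3.1124)
cross product → J_v[:, 4] = (-0.7745,0.1585,0.6124)
J_ω[:, 4] = z_4
entry J[3][4] = -0.2241

-0.224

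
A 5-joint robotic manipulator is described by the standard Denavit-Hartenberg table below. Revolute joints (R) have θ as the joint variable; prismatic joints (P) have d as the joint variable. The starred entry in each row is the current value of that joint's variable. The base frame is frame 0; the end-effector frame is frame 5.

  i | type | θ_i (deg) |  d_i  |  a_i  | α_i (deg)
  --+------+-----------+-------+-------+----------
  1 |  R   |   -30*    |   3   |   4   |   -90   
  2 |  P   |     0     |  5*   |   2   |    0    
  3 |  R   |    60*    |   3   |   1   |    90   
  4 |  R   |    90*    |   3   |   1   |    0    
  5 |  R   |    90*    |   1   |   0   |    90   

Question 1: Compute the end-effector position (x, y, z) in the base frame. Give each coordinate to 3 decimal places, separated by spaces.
after link 1: o_1 = (3.4641, -2.0000, 3.0000)
after link 2: o_2 = (7.6962, 1.3301, 3.0000)
after link 3: o_3 = (9.6292, 3.6782, 2.1340)
after link 4: o_4 = (12.3792, 3.2452, 3.6340)
after link 5: o_5 = (13.1292, 2.8122, 4.1340)

13.129 2.812 4.134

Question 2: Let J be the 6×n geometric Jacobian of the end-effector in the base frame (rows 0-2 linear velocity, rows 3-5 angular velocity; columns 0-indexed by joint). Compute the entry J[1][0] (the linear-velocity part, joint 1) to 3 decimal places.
axis z_0 = ẑ; lever o_n−o_0 = (13.1292,2.8122,4.1340)
cross product → J_v[:, 0] = (-2.8122,13.1292,0.0000)
J_ω[:, 0] = z_0
entry J[1][0] = 13.1292

13.129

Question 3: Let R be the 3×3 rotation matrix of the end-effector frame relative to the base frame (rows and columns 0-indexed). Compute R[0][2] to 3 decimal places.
0.500

End-effector z-axis (col 2 of R) = (0.5000,0.8660,-0.0000)
R[0][2] = 0.5000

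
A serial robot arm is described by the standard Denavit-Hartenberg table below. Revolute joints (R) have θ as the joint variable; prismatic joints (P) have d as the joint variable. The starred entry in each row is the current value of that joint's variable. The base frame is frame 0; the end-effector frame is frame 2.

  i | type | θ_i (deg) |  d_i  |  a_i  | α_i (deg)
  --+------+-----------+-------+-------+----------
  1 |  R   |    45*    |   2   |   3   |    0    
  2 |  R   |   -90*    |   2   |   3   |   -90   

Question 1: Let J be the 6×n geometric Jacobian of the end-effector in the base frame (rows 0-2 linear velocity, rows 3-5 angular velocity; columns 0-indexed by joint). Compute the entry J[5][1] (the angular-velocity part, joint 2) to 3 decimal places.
1.000

axis z_1 = (0.0000,0.0000,1.0000); lever o_n−o_1 = (2.1213,-2.1213,2.0000)
cross product → J_v[:, 1] = (2.1213,2.1213,-0.0000)
J_ω[:, 1] = z_1
entry J[5][1] = 1.0000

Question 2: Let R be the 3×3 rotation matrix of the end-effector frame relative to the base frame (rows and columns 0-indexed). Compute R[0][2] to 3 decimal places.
End-effector z-axis (col 2 of R) = (0.7071,0.7071,0.0000)
R[0][2] = 0.7071

0.707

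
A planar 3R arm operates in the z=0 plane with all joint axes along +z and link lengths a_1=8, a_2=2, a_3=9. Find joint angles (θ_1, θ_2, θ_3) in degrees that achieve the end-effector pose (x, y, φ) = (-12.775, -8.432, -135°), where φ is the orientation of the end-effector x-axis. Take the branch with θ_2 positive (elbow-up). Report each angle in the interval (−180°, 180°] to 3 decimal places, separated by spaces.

-174.243 134.986 -95.742

wrist centre = target − a_3·(cos φ, sin φ) = (-6.4110, -2.0680)
cos θ_2 = (45.3782−8²−2²)/(2·8·2) = -0.7069; θ_2 = 134.9858° (elbow-up)
β = atan2(-2.0680,-6.4110) = -162.1216°; ψ = atan2(1.4146,6.5861) = 12.1218°
θ_1 = β − ψ = -174.2434°
θ_3 = φ − θ_1 − θ_2 = -95.7424° (wrapped to (-180°,180°])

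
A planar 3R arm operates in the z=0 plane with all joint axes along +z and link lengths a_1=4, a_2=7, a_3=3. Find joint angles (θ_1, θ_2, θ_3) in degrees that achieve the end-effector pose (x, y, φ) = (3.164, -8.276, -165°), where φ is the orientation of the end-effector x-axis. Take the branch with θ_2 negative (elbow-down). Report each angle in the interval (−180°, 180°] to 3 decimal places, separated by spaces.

wrist centre = target − a_3·(cos φ, sin φ) = (6.0618, -7.4995)
cos θ_2 = (92.9883−4²−7²)/(2·4·7) = 0.4998; θ_2 = -60.0138° (elbow-down)
β = atan2(-7.4995,6.0618) = -51.0519°; ψ = atan2(-6.0630,7.4985) = -38.9576°
θ_1 = β − ψ = -12.0942°
θ_3 = φ − θ_1 − θ_2 = -92.8919° (wrapped to (-180°,180°])

-12.094 -60.014 -92.892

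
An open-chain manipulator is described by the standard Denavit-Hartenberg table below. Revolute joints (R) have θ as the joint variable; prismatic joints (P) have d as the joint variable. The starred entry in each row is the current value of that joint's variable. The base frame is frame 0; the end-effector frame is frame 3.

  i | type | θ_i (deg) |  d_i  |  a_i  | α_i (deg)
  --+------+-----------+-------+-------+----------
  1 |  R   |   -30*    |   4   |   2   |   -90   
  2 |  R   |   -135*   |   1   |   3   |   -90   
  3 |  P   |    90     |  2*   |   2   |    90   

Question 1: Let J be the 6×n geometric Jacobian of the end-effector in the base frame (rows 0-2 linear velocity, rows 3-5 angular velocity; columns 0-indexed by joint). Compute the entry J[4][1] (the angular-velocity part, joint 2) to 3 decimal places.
axis z_1 = (0.5000,0.8660,0.0000); lever o_n−o_1 = (-1.1124,-0.5125,3.5355)
cross product → J_v[:, 1] = (3.0619,-1.7678,0.7071)
J_ω[:, 1] = z_1
entry J[4][1] = 0.8660

0.866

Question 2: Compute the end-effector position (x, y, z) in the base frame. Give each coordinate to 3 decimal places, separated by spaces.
after link 1: o_1 = (1.7321, -1.0000, 4.0000)
after link 2: o_2 = (0.3949, 0.9267, 6.1213)
after link 3: o_3 = (0.6197, -1.5125, 7.5355)

0.620 -1.512 7.536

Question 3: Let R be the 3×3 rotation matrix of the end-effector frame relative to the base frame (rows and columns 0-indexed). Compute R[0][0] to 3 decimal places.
End-effector x-axis (col 0 of R) = (-0.5000,-0.8660,0.0000)
R[0][0] = -0.5000

-0.500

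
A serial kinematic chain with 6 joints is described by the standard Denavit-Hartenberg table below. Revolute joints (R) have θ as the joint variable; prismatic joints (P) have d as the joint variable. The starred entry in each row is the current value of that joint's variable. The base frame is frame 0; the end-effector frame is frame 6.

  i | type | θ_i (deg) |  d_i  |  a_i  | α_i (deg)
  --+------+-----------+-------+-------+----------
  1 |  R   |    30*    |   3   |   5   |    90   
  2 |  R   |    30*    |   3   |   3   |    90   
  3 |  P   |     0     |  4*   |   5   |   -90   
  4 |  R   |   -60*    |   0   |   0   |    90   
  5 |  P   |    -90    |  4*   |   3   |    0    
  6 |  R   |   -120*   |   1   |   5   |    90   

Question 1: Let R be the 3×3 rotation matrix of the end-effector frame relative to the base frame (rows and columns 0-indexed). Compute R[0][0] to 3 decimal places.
End-effector x-axis (col 0 of R) = (-0.3995,-0.8080,0.4330)
R[0][0] = -0.3995

-0.400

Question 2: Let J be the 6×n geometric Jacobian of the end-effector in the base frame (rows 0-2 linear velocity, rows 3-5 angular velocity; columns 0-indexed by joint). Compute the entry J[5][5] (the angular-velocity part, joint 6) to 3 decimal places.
axis z_5 = (-0.4330,-0.2500,-0.8660); lever o_n−o_5 = (-2.4306,-4.2901,1.2990)
cross product → J_v[:, 5] = (-4.0401,2.6675,1.2500)
J_ω[:, 5] = z_5
entry J[5][5] = -0.8660

-0.866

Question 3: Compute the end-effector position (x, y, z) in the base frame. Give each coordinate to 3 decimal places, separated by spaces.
7.900 1.674 1.371

after link 1: o_1 = (4.3301, 2.5000, 3.0000)
after link 2: o_2 = (8.0801, 1.2010, 4.5000)
after link 3: o_3 = (13.5622, 4.3660, 3.5359)
after link 4: o_4 = (13.5622, 4.3660, 3.5359)
after link 5: o_5 = (10.3301, 5.9641, 0.0718)
after link 6: o_6 = (7.8995, 1.6740, 1.3708)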